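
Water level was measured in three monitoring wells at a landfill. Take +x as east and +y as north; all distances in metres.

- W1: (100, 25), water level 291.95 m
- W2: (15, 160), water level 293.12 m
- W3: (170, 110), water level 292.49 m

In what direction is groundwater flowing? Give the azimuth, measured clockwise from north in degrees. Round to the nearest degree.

Differences from W1: to W2 (Δx, Δy, Δh) = (-85, 135, +1.17); to W3 = (70, 85, +0.54).
Determinant of the coordinate differences = (-85)·85 − 70·135 = -16675.
∂h/∂x = [(+1.17)·85 − (+0.54)·135] / -16675 = -0.001592
∂h/∂y = [(-85)·(+0.54) − 70·(+1.17)] / -16675 = +0.007664
Flow direction (−∇h) has components (+0.001592 E, -0.007664 N).
Azimuth = atan2(E, N) = atan2(+0.001592, -0.007664) = 168.3° ≈ 168°.

168°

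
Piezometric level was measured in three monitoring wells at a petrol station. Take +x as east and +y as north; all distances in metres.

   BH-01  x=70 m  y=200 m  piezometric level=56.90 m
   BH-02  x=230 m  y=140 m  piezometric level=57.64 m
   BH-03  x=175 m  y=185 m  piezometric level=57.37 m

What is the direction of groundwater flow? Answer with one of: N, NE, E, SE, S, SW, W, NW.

Taking BH-01 as reference: BH-02−BH-01 = (160, -60, +0.74); BH-03−BH-01 = (105, -15, +0.47).
Solve a·Δx + b·Δy = Δh: det = 160·(-15) − 105·(-60) = 3900.
∂h/∂x = [(+0.74)·(-15) − (+0.47)·(-60)] / 3900 = +0.004385
∂h/∂y = [160·(+0.47) − 105·(+0.74)] / 3900 = -0.0006410
Flow = −∇h = (-0.004385 east, +0.0006410 north), which points west.

W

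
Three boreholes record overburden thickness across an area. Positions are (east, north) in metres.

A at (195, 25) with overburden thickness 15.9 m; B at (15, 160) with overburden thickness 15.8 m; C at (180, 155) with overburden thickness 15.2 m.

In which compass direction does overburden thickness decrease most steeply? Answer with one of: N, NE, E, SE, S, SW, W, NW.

NE

Taking A as reference: B−A = (-180, 135, -0.1); C−A = (-15, 130, -0.7).
Solve a·Δx + b·Δy = Δd: det = (-180)·130 − (-15)·135 = -21375.
∂d/∂x = [(-0.1)·130 − (-0.7)·135] / -21375 = -0.003813
∂d/∂y = [(-180)·(-0.7) − (-15)·(-0.1)] / -21375 = -0.005825
Steepest decrease is along −∇f = (+0.003813 E, +0.005825 N) → northeast.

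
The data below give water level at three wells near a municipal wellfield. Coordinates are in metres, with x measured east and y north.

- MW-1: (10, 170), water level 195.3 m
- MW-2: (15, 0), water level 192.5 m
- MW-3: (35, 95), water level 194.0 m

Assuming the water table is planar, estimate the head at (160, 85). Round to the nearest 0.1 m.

With h = a·x + b·y + c and MW-1 as origin, the differences give:
  5·a + (-170)·b = -2.8
  25·a + (-75)·b = -1.3
Eliminate b (×(-75) and ×(-170), subtract): 3875·a = -11.00 → a = ∂h/∂x = -0.002839
Back-substitute: b = ∂h/∂y = +0.01639.
h(160, 85) = 195.3 + (-0.002839)·(150) + (+0.01639)·(-85) = 195.3 -0.426 -1.393 = 193.481 m.

193.5 m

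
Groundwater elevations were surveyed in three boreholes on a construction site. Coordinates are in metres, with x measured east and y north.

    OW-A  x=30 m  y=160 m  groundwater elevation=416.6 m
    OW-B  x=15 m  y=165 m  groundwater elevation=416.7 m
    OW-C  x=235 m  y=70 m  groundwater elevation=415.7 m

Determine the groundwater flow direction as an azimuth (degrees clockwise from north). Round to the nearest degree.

With h = a·x + b·y + c and OW-A as origin, the differences give:
  (-15)·a + 5·b = +0.1
  205·a + (-90)·b = -0.9
Eliminate b (×(-90) and ×5, subtract): 325·a = -4.50 → a = ∂h/∂x = -0.01385
Back-substitute: b = ∂h/∂y = -0.02154.
Flow direction (−∇h) has components (+0.01385 E, +0.02154 N).
Azimuth = atan2(E, N) = atan2(+0.01385, +0.02154) = 32.7° ≈ 033°.

033°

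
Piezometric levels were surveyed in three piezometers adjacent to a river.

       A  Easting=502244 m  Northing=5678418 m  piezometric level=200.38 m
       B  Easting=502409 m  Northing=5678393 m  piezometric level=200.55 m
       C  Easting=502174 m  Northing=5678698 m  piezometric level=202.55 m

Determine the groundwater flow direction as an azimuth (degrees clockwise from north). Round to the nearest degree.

With h = a·x + b·y + c and A as origin, the differences give:
  165·a + (-25)·b = +0.17
  (-70)·a + 280·b = +2.17
Eliminate b (×280 and ×(-25), subtract): 44450·a = 101.850 → a = ∂h/∂x = +0.002291
Back-substitute: b = ∂h/∂y = +0.008323.
Flow direction (−∇h) has components (-0.002291 E, -0.008323 N).
Azimuth = atan2(E, N) = atan2(-0.002291, -0.008323) = 195.4° ≈ 195°.

195°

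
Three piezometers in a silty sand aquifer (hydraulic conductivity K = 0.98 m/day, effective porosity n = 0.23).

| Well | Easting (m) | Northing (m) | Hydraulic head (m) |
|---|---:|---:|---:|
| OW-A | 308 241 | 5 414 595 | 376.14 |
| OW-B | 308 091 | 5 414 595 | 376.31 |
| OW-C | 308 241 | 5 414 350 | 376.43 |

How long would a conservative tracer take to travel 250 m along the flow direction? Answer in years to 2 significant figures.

98 years

∂h/∂x = (376.31 − 376.14) / (308091 − 308241) = -0.001133
∂h/∂y = (376.43 − 376.14) / (5414350 − 5414595) = -0.001184
|∇h| = √(-0.001133² + -0.001184²) = 0.001639
Seepage velocity v = K·i/n = 0.98 × 0.001639 / 0.23 = 0.006984 m/day.
t = 250 / 0.006984 = 3.58e+04 days = 98 years.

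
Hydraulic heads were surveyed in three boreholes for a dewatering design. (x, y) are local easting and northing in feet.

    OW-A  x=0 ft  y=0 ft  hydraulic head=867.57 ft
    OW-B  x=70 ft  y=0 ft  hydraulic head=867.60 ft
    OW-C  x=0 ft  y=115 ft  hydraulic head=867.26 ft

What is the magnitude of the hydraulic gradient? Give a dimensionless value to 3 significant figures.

∂h/∂x = (867.60 − 867.57) / (70 − 0) = +0.0004286
∂h/∂y = (867.26 − 867.57) / (115 − 0) = -0.002696
|∇h| = √(0.0004286² + -0.002696²) = 0.00273

0.00273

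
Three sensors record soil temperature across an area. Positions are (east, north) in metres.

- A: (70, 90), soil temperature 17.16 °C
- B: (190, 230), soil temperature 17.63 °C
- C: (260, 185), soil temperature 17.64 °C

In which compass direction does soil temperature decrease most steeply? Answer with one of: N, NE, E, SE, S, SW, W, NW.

SW

Taking A as reference: B−A = (120, 140, +0.47); C−A = (190, 95, +0.48).
Solve a·Δx + b·Δy = ΔT: det = 120·95 − 190·140 = -15200.
∂T/∂x = [(+0.47)·95 − (+0.48)·140] / -15200 = +0.001484
∂T/∂y = [120·(+0.48) − 190·(+0.47)] / -15200 = +0.002086
Steepest decrease is along −∇f = (-0.001484 E, -0.002086 N) → southwest.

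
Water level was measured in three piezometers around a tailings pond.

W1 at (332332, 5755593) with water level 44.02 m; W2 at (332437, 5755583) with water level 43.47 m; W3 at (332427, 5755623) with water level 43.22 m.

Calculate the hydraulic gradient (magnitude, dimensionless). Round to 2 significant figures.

0.0098

Differences from W1: to W2 (Δx, Δy, Δh) = (105, -10, -0.55); to W3 = (95, 30, -0.80).
Solve a·Δx + b·Δy = Δh: det = 105·30 − 95·(-10) = 4100.
∂h/∂x = [(-0.55)·30 − (-0.80)·(-10)] / 4100 = -0.005976
∂h/∂y = [105·(-0.80) − 95·(-0.55)] / 4100 = -0.007744
|∇h| = √(-0.005976² + -0.007744²) = 0.009782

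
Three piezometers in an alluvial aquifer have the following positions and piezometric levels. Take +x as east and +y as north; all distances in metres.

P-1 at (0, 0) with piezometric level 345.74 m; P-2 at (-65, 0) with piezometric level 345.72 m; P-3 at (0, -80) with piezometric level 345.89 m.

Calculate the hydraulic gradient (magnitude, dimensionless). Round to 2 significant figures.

0.0019

∂h/∂x = (345.72 − 345.74) / (-65 − 0) = +0.0003077
∂h/∂y = (345.89 − 345.74) / (-80 − 0) = -0.001875
|∇h| = √(0.0003077² + -0.001875²) = 0.0019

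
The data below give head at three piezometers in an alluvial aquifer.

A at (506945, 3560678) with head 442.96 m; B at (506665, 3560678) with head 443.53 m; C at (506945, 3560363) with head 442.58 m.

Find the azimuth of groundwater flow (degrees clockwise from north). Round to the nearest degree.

121°

∂h/∂x = (443.53 − 442.96) / (506665 − 506945) = -0.002036
∂h/∂y = (442.58 − 442.96) / (3560363 − 3560678) = +0.001206
Flow direction (−∇h) has components (+0.002036 E, -0.001206 N).
Azimuth = atan2(E, N) = atan2(+0.002036, -0.001206) = 120.7° ≈ 121°.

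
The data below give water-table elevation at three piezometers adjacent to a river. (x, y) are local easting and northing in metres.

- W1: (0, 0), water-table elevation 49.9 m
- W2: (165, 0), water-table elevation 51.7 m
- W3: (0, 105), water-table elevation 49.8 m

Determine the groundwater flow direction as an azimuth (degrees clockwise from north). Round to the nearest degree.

275°

∂h/∂x = (51.7 − 49.9) / (165 − 0) = +0.01091
∂h/∂y = (49.8 − 49.9) / (105 − 0) = -0.0009524
Flow direction (−∇h) has components (-0.01091 E, +0.0009524 N).
Azimuth = atan2(E, N) = atan2(-0.01091, +0.0009524) = 275.0° ≈ 275°.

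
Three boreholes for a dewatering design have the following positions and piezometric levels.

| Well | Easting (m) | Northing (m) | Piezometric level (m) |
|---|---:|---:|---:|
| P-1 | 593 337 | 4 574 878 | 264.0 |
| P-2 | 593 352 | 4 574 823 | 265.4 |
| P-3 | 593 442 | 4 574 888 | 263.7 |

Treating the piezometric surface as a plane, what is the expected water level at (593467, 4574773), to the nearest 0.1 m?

Taking P-1 as reference: P-2−P-1 = (15, -55, +1.4); P-3−P-1 = (105, 10, -0.3).
Solve a·Δx + b·Δy = Δh: det = 15·10 − 105·(-55) = 5925.
∂h/∂x = [(+1.4)·10 − (-0.3)·(-55)] / 5925 = -0.0004219
∂h/∂y = [15·(-0.3) − 105·(+1.4)] / 5925 = -0.02557
h(593467, 4574773) = 264.0 + (-0.0004219)·(130) + (-0.02557)·(-105) = 264.0 -0.055 +2.685 = 266.630 m.

266.6 m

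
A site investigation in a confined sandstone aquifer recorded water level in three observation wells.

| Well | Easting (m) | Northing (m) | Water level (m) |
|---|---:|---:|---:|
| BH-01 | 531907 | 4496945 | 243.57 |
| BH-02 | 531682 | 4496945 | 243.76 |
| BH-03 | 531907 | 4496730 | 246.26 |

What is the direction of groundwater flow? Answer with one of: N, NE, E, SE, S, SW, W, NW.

N

∂h/∂x = (243.76 − 243.57) / (531682 − 531907) = -0.0008444
∂h/∂y = (246.26 − 243.57) / (4496730 − 4496945) = -0.01251
Flow = −∇h = (+0.0008444 east, +0.01251 north), which points north.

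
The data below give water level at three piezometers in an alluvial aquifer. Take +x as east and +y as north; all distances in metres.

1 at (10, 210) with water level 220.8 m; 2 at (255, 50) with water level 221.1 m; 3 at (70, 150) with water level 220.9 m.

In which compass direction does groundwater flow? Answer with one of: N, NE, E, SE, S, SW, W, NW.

N

Taking 1 as reference: 2−1 = (245, -160, +0.3); 3−1 = (60, -60, +0.1).
Solve a·Δx + b·Δy = Δh: det = 245·(-60) − 60·(-160) = -5100.
∂h/∂x = [(+0.3)·(-60) − (+0.1)·(-160)] / -5100 = +0.0003922
∂h/∂y = [245·(+0.1) − 60·(+0.3)] / -5100 = -0.001275
Flow = −∇h = (-0.0003922 east, +0.001275 north), which points north.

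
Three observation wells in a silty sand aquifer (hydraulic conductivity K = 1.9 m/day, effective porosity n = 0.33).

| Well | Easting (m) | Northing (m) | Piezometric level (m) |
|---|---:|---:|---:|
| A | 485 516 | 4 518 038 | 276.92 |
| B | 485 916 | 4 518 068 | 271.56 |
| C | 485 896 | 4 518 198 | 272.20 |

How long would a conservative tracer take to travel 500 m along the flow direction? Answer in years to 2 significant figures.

With h = a·x + b·y + c and A as origin, the differences give:
  400·a + 30·b = -5.36
  380·a + 160·b = -4.72
Eliminate b (×160 and ×30, subtract): 52600·a = -716.000 → a = ∂h/∂x = -0.01361
Back-substitute: b = ∂h/∂y = +0.002829.
|∇h| = √(-0.01361² + 0.002829²) = 0.0139
Seepage velocity v = K·i/n = 1.9 × 0.0139 / 0.33 = 0.08003 m/day.
t = 500 / 0.08003 = 6248 days = 17.1 years.

17 years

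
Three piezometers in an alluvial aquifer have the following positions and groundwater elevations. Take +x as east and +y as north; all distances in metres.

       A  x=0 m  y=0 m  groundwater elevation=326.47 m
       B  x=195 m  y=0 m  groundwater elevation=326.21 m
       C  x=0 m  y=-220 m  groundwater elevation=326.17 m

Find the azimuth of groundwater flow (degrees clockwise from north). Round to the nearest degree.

136°

∂h/∂x = (326.21 − 326.47) / (195 − 0) = -0.001333
∂h/∂y = (326.17 − 326.47) / (-220 − 0) = +0.001364
Flow direction (−∇h) has components (+0.001333 E, -0.001364 N).
Azimuth = atan2(E, N) = atan2(+0.001333, -0.001364) = 135.6° ≈ 136°.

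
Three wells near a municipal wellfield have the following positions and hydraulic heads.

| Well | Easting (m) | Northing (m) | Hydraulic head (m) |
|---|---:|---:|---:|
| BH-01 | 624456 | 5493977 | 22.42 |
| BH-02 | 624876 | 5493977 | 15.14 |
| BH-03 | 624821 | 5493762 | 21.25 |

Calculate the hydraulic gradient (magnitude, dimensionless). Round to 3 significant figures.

Taking BH-01 as reference: BH-02−BH-01 = (420, 0, -7.28); BH-03−BH-01 = (365, -215, -1.17).
Determinant of the coordinate differences = 420·(-215) − 365·0 = -90300.
∂h/∂x = [(-7.28)·(-215) − (-1.17)·0] / -90300 = -0.01733
∂h/∂y = [420·(-1.17) − 365·(-7.28)] / -90300 = -0.02398
|∇h| = √(-0.01733² + -0.02398²) = 0.02959

0.0296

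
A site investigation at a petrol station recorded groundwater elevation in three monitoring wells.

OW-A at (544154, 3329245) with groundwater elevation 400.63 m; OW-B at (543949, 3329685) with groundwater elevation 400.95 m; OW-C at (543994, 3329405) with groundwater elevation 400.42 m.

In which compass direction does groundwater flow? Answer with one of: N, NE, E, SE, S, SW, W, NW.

Differences from OW-A: to OW-B (Δx, Δy, Δh) = (-205, 440, +0.32); to OW-C = (-160, 160, -0.21).
Determinant of the coordinate differences = (-205)·160 − (-160)·440 = 37600.
∂h/∂x = [(+0.32)·160 − (-0.21)·440] / 37600 = +0.003819
∂h/∂y = [(-205)·(-0.21) − (-160)·(+0.32)] / 37600 = +0.002507
Flow = −∇h = (-0.003819 east, -0.002507 north), which points southwest.

SW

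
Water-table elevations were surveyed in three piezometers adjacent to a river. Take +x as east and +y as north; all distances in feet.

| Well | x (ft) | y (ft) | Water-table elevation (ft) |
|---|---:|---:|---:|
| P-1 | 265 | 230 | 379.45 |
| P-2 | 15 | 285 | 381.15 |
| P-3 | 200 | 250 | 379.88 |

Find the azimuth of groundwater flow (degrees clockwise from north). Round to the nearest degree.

074°

Taking P-1 as reference: P-2−P-1 = (-250, 55, +1.70); P-3−P-1 = (-65, 20, +0.43).
Determinant of the coordinate differences = (-250)·20 − (-65)·55 = -1425.
∂h/∂x = [(+1.70)·20 − (+0.43)·55] / -1425 = -0.007263
∂h/∂y = [(-250)·(+0.43) − (-65)·(+1.70)] / -1425 = -0.002105
Flow direction (−∇h) has components (+0.007263 E, +0.002105 N).
Azimuth = atan2(E, N) = atan2(+0.007263, +0.002105) = 73.8° ≈ 074°.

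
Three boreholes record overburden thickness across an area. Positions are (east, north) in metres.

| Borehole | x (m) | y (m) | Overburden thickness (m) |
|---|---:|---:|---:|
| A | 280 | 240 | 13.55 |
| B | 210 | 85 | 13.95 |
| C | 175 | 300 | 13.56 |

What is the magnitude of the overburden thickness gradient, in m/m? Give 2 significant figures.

Taking A as reference: B−A = (-70, -155, +0.40); C−A = (-105, 60, +0.01).
Determinant of the coordinate differences = (-70)·60 − (-105)·(-155) = -20475.
∂d/∂x = [(+0.40)·60 − (+0.01)·(-155)] / -20475 = -0.001248
∂d/∂y = [(-70)·(+0.01) − (-105)·(+0.40)] / -20475 = -0.002017
|∇f| = √(-0.001248² + -0.002017²) = 0.002372 m/m

0.0024 m/m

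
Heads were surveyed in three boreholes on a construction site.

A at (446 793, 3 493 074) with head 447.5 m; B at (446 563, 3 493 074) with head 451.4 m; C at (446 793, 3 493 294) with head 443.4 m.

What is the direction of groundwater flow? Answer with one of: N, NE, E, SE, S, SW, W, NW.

NE

∂h/∂x = (451.4 − 447.5) / (446563 − 446793) = -0.01696
∂h/∂y = (443.4 − 447.5) / (3493294 − 3493074) = -0.01864
Flow = −∇h = (+0.01696 east, +0.01864 north), which points northeast.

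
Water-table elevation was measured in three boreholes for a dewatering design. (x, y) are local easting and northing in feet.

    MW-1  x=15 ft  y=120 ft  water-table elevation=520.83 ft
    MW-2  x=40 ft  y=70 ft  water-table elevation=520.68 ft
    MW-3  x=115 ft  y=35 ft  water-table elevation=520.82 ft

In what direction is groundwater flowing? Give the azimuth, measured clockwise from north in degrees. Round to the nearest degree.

220°

Differences from MW-1: to MW-2 (Δx, Δy, Δh) = (25, -50, -0.15); to MW-3 = (100, -85, -0.01).
Determinant of the coordinate differences = 25·(-85) − 100·(-50) = 2875.
∂h/∂x = [(-0.15)·(-85) − (-0.01)·(-50)] / 2875 = +0.004261
∂h/∂y = [25·(-0.01) − 100·(-0.15)] / 2875 = +0.005130
Flow direction (−∇h) has components (-0.004261 E, -0.005130 N).
Azimuth = atan2(E, N) = atan2(-0.004261, -0.005130) = 219.7° ≈ 220°.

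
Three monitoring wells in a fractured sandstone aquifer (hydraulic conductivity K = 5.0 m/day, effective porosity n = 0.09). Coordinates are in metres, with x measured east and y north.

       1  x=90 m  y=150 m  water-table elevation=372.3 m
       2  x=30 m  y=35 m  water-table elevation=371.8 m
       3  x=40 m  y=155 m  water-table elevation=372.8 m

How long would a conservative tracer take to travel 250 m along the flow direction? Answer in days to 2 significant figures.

With h = a·x + b·y + c and 1 as origin, the differences give:
  (-60)·a + (-115)·b = -0.5
  (-50)·a + 5·b = +0.5
Eliminate b (×5 and ×(-115), subtract): -6050·a = 55.00 → a = ∂h/∂x = -0.009091
Back-substitute: b = ∂h/∂y = +0.009091.
|∇h| = √(-0.009091² + 0.009091²) = 0.01286
Seepage velocity v = K·i/n = 5.0 × 0.01286 / 0.09 = 0.7144 m/day.
t = 250 / 0.7144 = 349.9 days.

350 days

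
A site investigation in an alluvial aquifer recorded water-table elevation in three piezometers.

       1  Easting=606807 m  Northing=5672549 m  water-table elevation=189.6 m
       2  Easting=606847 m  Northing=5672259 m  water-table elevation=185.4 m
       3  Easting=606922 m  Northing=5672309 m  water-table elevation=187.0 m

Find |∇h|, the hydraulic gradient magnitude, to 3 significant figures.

Three-point gradient (reference 1): Δ to 2 = (40, -290, -4.2), Δ to 3 = (115, -240, -2.6).
∂h/∂x = +0.01069, ∂h/∂y = +0.01596 (det = 23750).
|∇h| = √(0.01069² + 0.01596²) = 0.01921

0.0192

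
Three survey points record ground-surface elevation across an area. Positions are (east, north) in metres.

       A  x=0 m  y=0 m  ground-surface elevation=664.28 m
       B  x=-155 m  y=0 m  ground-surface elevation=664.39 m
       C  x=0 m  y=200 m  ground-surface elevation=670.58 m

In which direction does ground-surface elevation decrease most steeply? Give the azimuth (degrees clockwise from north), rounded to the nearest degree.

179°

∂z/∂x = (664.39 − 664.28) / (-155 − 0) = -0.0007097
∂z/∂y = (670.58 − 664.28) / (200 − 0) = +0.03150
Steepest decrease is along −∇f: components (+0.0007097 E, -0.03150 N).
Azimuth = atan2(+0.0007097, -0.03150) = 178.7° ≈ 179°.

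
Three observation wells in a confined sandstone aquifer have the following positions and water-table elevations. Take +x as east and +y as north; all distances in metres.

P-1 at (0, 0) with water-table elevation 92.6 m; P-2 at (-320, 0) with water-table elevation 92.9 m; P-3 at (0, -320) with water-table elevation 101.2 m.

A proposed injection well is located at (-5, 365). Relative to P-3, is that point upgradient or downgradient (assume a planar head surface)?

downgradient

∂h/∂x = (92.9 − 92.6) / (-320 − 0) = -0.0009375
∂h/∂y = (101.2 − 92.6) / (-320 − 0) = -0.02688
Head at (-5, 365) = 92.6 + (-0.0009375)·(-5) + (-0.02688)·(365) = 82.80 m.
That is lower than the 101.2 m at P-3, so the point is downgradient.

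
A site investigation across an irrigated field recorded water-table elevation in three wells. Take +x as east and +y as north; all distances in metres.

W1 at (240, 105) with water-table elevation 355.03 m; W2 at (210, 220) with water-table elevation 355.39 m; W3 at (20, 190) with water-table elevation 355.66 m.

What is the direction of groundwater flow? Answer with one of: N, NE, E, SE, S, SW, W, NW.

SE

Taking W1 as reference: W2−W1 = (-30, 115, +0.36); W3−W1 = (-220, 85, +0.63).
Determinant of the coordinate differences = (-30)·85 − (-220)·115 = 22750.
∂h/∂x = [(+0.36)·85 − (+0.63)·115] / 22750 = -0.001840
∂h/∂y = [(-30)·(+0.63) − (-220)·(+0.36)] / 22750 = +0.002651
Flow = −∇h = (+0.001840 east, -0.002651 north), which points southeast.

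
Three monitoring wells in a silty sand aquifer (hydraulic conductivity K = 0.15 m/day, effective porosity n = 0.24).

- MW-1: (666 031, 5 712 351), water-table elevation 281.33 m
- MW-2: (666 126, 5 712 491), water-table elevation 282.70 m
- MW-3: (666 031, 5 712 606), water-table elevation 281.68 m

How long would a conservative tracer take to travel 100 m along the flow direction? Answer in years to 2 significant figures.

With h = a·x + b·y + c and MW-1 as origin, the differences give:
  95·a + 140·b = +1.37
  0·a + 255·b = +0.35
Eliminate b (×255 and ×140, subtract): 24225·a = 300.350 → a = ∂h/∂x = +0.01240
Back-substitute: b = ∂h/∂y = +0.001373.
|∇h| = √(0.01240² + 0.001373²) = 0.01248
Seepage velocity v = K·i/n = 0.15 × 0.01248 / 0.24 = 0.0078 m/day.
t = 100 / 0.0078 = 1.282e+04 days = 35.1 years.

35 years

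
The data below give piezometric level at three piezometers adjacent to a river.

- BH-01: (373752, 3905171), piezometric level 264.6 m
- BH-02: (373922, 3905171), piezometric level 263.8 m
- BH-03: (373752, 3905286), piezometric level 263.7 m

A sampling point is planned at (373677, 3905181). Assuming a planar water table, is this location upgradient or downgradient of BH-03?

∂h/∂x = (263.8 − 264.6) / (373922 − 373752) = -0.004706
∂h/∂y = (263.7 − 264.6) / (3905286 − 3905171) = -0.007826
Head at (373677, 3905181) = 264.6 + (-0.004706)·(-75) + (-0.007826)·(10) = 264.87 m.
That is higher than the 263.7 m at BH-03, so the point is upgradient.

upgradient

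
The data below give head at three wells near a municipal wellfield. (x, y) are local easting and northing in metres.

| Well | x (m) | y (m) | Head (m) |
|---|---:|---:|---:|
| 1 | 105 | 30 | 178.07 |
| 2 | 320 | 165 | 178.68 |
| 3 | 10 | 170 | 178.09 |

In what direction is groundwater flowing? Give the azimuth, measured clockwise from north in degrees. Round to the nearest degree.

Taking 1 as reference: 2−1 = (215, 135, +0.61); 3−1 = (-95, 140, +0.02).
Determinant of the coordinate differences = 215·140 − (-95)·135 = 42925.
∂h/∂x = [(+0.61)·140 − (+0.02)·135] / 42925 = +0.001927
∂h/∂y = [215·(+0.02) − (-95)·(+0.61)] / 42925 = +0.001450
Flow direction (−∇h) has components (-0.001927 E, -0.001450 N).
Azimuth = atan2(E, N) = atan2(-0.001927, -0.001450) = 233.0° ≈ 233°.

233°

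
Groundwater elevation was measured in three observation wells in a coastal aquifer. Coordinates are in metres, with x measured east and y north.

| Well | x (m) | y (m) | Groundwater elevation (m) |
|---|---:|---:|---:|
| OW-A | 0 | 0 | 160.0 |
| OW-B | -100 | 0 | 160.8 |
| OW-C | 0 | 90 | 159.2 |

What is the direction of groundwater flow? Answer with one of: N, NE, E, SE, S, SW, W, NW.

NE

∂h/∂x = (160.8 − 160.0) / (-100 − 0) = -0.008000
∂h/∂y = (159.2 − 160.0) / (90 − 0) = -0.008889
Flow = −∇h = (+0.008000 east, +0.008889 north), which points northeast.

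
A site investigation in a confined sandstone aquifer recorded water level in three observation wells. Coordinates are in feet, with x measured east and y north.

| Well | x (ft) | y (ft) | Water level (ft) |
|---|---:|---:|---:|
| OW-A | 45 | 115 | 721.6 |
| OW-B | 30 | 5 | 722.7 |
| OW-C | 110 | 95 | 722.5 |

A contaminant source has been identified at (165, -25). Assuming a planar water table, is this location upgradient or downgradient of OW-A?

With h = a·x + b·y + c and OW-A as origin, the differences give:
  (-15)·a + (-110)·b = +1.1
  65·a + (-20)·b = +0.9
Eliminate b (×(-20) and ×(-110), subtract): 7450·a = 77.00 → a = ∂h/∂x = +0.01034
Back-substitute: b = ∂h/∂y = -0.01141.
Head at (165, -25) = 721.6 + (+0.01034)·(120) + (-0.01141)·(-140) = 724.44 ft.
That is higher than the 721.6 ft at OW-A, so the point is upgradient.

upgradient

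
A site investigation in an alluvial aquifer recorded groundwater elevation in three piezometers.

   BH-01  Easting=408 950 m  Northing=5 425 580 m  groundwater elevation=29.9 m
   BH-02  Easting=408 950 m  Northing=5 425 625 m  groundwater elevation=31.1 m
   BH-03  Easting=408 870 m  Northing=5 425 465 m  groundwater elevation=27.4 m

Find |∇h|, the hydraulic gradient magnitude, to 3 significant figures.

0.0276

With h = a·x + b·y + c and BH-01 as origin, the differences give:
  0·a + 45·b = +1.2
  (-80)·a + (-115)·b = -2.5
Eliminate b (×(-115) and ×45, subtract): 3600·a = -25.50 → a = ∂h/∂x = -0.007083
Back-substitute: b = ∂h/∂y = +0.02667.
|∇h| = √(-0.007083² + 0.02667²) = 0.02759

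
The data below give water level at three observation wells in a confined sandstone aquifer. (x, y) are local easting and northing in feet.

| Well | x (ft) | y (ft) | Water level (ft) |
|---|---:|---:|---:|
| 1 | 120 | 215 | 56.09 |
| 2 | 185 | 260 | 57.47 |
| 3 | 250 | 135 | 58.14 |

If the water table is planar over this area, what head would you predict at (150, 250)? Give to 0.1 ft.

Differences from 1: to 2 (Δx, Δy, Δh) = (65, 45, +1.38); to 3 = (130, -80, +2.05).
Determinant of the coordinate differences = 65·(-80) − 130·45 = -11050.
∂h/∂x = [(+1.38)·(-80) − (+2.05)·45] / -11050 = +0.01834
∂h/∂y = [65·(+2.05) − 130·(+1.38)] / -11050 = +0.004176
h(150, 250) = 56.09 + (+0.01834)·(30) + (+0.004176)·(35) = 56.09 +0.550 +0.146 = 56.786 ft.

56.8 ft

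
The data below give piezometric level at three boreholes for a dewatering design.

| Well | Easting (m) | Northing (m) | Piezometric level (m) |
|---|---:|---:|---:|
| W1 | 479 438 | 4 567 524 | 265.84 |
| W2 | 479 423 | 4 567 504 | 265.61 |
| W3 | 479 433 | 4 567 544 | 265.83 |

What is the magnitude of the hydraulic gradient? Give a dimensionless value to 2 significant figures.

0.012

Taking W1 as reference: W2−W1 = (-15, -20, -0.23); W3−W1 = (-5, 20, -0.01).
Solve a·Δx + b·Δy = Δh: det = (-15)·20 − (-5)·(-20) = -400.
∂h/∂x = [(-0.23)·20 − (-0.01)·(-20)] / -400 = +0.01200
∂h/∂y = [(-15)·(-0.01) − (-5)·(-0.23)] / -400 = +0.002500
|∇h| = √(0.01200² + 0.002500²) = 0.01226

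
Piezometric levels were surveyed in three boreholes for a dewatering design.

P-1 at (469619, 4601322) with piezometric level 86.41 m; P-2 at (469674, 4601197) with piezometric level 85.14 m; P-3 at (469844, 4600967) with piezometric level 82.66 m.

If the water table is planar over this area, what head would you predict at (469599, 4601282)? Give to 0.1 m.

Three-point gradient (reference P-1): Δ to P-2 = (55, -125, -1.27), Δ to P-3 = (225, -355, -3.75).
∂h/∂x = -0.002081, ∂h/∂y = +0.009244 (det = 8600).
h(469599, 4601282) = 86.41 + (-0.002081)·(-20) + (+0.009244)·(-40) = 86.41 +0.042 -0.370 = 86.082 m.

86.1 m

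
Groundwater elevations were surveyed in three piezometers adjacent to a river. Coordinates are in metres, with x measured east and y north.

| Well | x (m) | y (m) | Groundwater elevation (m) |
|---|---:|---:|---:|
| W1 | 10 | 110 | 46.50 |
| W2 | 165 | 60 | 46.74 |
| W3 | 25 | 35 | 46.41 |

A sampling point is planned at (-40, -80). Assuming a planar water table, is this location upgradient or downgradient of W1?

Taking W1 as reference: W2−W1 = (155, -50, +0.24); W3−W1 = (15, -75, -0.09).
Determinant of the coordinate differences = 155·(-75) − 15·(-50) = -10875.
∂h/∂x = [(+0.24)·(-75) − (-0.09)·(-50)] / -10875 = +0.002069
∂h/∂y = [155·(-0.09) − 15·(+0.24)] / -10875 = +0.001614
Head at (-40, -80) = 46.50 + (+0.002069)·(-50) + (+0.001614)·(-190) = 46.09 m.
That is lower than the 46.50 m at W1, so the point is downgradient.

downgradient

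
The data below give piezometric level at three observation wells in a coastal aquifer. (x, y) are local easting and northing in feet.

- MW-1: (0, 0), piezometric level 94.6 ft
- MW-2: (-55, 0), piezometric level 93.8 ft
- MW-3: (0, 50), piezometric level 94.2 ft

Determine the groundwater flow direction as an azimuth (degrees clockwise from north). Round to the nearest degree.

∂h/∂x = (93.8 − 94.6) / (-55 − 0) = +0.01455
∂h/∂y = (94.2 − 94.6) / (50 − 0) = -0.008000
Flow direction (−∇h) has components (-0.01455 E, +0.008000 N).
Azimuth = atan2(E, N) = atan2(-0.01455, +0.008000) = 298.8° ≈ 299°.

299°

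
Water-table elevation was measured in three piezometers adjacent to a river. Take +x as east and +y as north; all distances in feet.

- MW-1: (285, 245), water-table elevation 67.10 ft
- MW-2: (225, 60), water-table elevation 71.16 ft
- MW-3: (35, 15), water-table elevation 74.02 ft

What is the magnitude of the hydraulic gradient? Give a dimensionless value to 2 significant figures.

0.021

With h = a·x + b·y + c and MW-1 as origin, the differences give:
  (-60)·a + (-185)·b = +4.06
  (-250)·a + (-230)·b = +6.92
Eliminate b (×(-230) and ×(-185), subtract): -32450·a = 346.400 → a = ∂h/∂x = -0.01067
Back-substitute: b = ∂h/∂y = -0.01848.
|∇h| = √(-0.01067² + -0.01848²) = 0.02134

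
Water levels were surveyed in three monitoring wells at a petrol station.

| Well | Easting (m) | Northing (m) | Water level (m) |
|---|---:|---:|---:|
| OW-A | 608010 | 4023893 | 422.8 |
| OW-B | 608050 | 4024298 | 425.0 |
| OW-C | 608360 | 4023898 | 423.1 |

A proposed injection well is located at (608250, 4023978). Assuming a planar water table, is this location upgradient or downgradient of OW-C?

With h = a·x + b·y + c and OW-A as origin, the differences give:
  40·a + 405·b = +2.2
  350·a + 5·b = +0.3
Eliminate b (×5 and ×405, subtract): -141550·a = -110.50 → a = ∂h/∂x = +0.0007806
Back-substitute: b = ∂h/∂y = +0.005355.
Head at (608250, 4023978) = 422.8 + (+0.0007806)·(240) + (+0.005355)·(85) = 423.44 m.
That is higher than the 423.1 m at OW-C, so the point is upgradient.

upgradient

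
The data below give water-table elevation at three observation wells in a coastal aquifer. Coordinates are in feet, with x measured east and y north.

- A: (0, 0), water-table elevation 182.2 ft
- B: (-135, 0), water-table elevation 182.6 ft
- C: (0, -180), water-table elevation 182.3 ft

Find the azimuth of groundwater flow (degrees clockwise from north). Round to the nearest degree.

∂h/∂x = (182.6 − 182.2) / (-135 − 0) = -0.002963
∂h/∂y = (182.3 − 182.2) / (-180 − 0) = -0.0005556
Flow direction (−∇h) has components (+0.002963 E, +0.0005556 N).
Azimuth = atan2(E, N) = atan2(+0.002963, +0.0005556) = 79.4° ≈ 079°.

079°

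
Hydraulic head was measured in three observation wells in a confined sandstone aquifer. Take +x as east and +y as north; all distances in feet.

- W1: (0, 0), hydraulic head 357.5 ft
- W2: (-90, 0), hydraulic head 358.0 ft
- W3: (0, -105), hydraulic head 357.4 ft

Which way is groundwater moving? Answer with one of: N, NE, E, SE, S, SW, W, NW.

E

∂h/∂x = (358.0 − 357.5) / (-90 − 0) = -0.005556
∂h/∂y = (357.4 − 357.5) / (-105 − 0) = +0.0009524
Flow = −∇h = (+0.005556 east, -0.0009524 north), which points east.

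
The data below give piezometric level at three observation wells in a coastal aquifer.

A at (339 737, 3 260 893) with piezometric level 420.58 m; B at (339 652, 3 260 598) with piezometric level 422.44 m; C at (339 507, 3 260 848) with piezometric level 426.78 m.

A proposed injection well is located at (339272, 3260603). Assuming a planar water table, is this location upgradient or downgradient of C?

Taking A as reference: B−A = (-85, -295, +1.86); C−A = (-230, -45, +6.20).
Determinant of the coordinate differences = (-85)·(-45) − (-230)·(-295) = -64025.
∂h/∂x = [(+1.86)·(-45) − (+6.20)·(-295)] / -64025 = -0.02726
∂h/∂y = [(-85)·(+6.20) − (-230)·(+1.86)] / -64025 = +0.001549
Head at (339272, 3260603) = 420.58 + (-0.02726)·(-465) + (+0.001549)·(-290) = 432.81 m.
That is higher than the 426.78 m at C, so the point is upgradient.

upgradient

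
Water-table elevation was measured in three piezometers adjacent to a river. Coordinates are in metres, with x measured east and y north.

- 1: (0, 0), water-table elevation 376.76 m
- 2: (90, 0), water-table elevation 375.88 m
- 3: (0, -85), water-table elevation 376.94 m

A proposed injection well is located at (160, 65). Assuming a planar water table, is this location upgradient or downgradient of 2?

∂h/∂x = (375.88 − 376.76) / (90 − 0) = -0.009778
∂h/∂y = (376.94 − 376.76) / (-85 − 0) = -0.002118
Head at (160, 65) = 376.76 + (-0.009778)·(160) + (-0.002118)·(65) = 375.06 m.
That is lower than the 375.88 m at 2, so the point is downgradient.

downgradient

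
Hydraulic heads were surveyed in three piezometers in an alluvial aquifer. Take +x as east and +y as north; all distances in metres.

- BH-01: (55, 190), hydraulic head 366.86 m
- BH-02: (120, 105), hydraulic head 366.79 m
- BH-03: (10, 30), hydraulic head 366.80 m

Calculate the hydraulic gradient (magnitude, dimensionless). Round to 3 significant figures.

With h = a·x + b·y + c and BH-01 as origin, the differences give:
  65·a + (-85)·b = -0.07
  (-45)·a + (-160)·b = -0.06
Eliminate b (×(-160) and ×(-85), subtract): -14225·a = 6.100 → a = ∂h/∂x = -0.0004288
Back-substitute: b = ∂h/∂y = +0.0004956.
|∇h| = √(-0.0004288² + 0.0004956²) = 0.0006554

0.000655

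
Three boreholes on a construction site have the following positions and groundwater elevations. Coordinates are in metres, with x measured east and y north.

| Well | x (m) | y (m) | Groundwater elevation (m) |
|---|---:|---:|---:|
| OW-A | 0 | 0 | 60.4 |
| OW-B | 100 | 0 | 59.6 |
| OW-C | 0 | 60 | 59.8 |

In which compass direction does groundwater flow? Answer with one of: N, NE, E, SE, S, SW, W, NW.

NE

∂h/∂x = (59.6 − 60.4) / (100 − 0) = -0.008000
∂h/∂y = (59.8 − 60.4) / (60 − 0) = -0.01000
Flow = −∇h = (+0.008000 east, +0.01000 north), which points northeast.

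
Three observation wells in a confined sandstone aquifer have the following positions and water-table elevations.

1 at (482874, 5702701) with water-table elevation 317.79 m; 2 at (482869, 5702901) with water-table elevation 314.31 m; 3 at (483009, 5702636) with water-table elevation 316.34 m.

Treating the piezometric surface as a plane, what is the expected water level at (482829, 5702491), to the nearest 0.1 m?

Taking 1 as reference: 2−1 = (-5, 200, -3.48); 3−1 = (135, -65, -1.45).
Solve a·Δx + b·Δy = Δh: det = (-5)·(-65) − 135·200 = -26675.
∂h/∂x = [(-3.48)·(-65) − (-1.45)·200] / -26675 = -0.01935
∂h/∂y = [(-5)·(-1.45) − 135·(-3.48)] / -26675 = -0.01788
h(482829, 5702491) = 317.79 + (-0.01935)·(-45) + (-0.01788)·(-210) = 317.79 +0.871 +3.756 = 322.416 m.

322.4 m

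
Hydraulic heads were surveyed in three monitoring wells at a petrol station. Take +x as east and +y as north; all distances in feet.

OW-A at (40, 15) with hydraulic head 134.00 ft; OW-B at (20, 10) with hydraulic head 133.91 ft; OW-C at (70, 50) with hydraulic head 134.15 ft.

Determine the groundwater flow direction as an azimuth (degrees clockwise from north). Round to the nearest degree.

263°

Differences from OW-A: to OW-B (Δx, Δy, Δh) = (-20, -5, -0.09); to OW-C = (30, 35, +0.15).
Determinant of the coordinate differences = (-20)·35 − 30·(-5) = -550.
∂h/∂x = [(-0.09)·35 − (+0.15)·(-5)] / -550 = +0.004364
∂h/∂y = [(-20)·(+0.15) − 30·(-0.09)] / -550 = +0.0005455
Flow direction (−∇h) has components (-0.004364 E, -0.0005455 N).
Azimuth = atan2(E, N) = atan2(-0.004364, -0.0005455) = 262.9° ≈ 263°.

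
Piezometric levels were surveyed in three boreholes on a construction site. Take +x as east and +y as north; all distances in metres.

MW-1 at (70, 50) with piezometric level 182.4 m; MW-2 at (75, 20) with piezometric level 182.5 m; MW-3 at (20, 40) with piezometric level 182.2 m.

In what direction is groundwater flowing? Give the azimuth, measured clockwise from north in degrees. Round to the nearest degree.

300°

Three-point gradient (reference MW-1): Δ to MW-2 = (5, -30, +0.1), Δ to MW-3 = (-50, -10, -0.2).
∂h/∂x = +0.004516, ∂h/∂y = -0.002581 (det = -1550).
Flow direction (−∇h) has components (-0.004516 E, +0.002581 N).
Azimuth = atan2(E, N) = atan2(-0.004516, +0.002581) = 299.7° ≈ 300°.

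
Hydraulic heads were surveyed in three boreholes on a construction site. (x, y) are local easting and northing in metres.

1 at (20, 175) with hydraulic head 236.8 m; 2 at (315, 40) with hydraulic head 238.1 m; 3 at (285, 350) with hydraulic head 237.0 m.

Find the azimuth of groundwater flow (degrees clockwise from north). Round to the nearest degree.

318°

With h = a·x + b·y + c and 1 as origin, the differences give:
  295·a + (-135)·b = +1.3
  265·a + 175·b = +0.2
Eliminate b (×175 and ×(-135), subtract): 87400·a = 254.50 → a = ∂h/∂x = +0.002912
Back-substitute: b = ∂h/∂y = -0.003267.
Flow direction (−∇h) has components (-0.002912 E, +0.003267 N).
Azimuth = atan2(E, N) = atan2(-0.002912, +0.003267) = 318.3° ≈ 318°.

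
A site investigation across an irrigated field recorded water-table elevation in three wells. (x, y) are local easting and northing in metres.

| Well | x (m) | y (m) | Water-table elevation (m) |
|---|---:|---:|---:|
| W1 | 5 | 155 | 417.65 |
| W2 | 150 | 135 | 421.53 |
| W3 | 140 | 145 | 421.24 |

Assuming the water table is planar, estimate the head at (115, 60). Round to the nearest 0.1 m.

Three-point gradient (reference W1): Δ to W2 = (145, -20, +3.88), Δ to W3 = (135, -10, +3.59).
∂h/∂x = +0.02640, ∂h/∂y = -0.002600 (det = 1250).
h(115, 60) = 417.65 + (+0.02640)·(110) + (-0.002600)·(-95) = 417.65 +2.904 +0.247 = 420.801 m.

420.8 m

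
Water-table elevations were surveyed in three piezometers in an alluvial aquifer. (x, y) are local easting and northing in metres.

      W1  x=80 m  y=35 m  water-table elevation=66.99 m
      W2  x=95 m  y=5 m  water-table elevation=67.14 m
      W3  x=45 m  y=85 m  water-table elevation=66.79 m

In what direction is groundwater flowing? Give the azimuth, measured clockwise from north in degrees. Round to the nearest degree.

034°

Taking W1 as reference: W2−W1 = (15, -30, +0.15); W3−W1 = (-35, 50, -0.20).
Determinant of the coordinate differences = 15·50 − (-35)·(-30) = -300.
∂h/∂x = [(+0.15)·50 − (-0.20)·(-30)] / -300 = -0.005000
∂h/∂y = [15·(-0.20) − (-35)·(+0.15)] / -300 = -0.007500
Flow direction (−∇h) has components (+0.005000 E, +0.007500 N).
Azimuth = atan2(E, N) = atan2(+0.005000, +0.007500) = 33.7° ≈ 034°.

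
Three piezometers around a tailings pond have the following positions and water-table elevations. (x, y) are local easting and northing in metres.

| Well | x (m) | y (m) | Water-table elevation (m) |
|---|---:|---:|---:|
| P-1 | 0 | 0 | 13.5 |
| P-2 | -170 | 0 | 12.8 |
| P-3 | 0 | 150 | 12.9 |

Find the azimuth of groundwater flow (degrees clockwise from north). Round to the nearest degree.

∂h/∂x = (12.8 − 13.5) / (-170 − 0) = +0.004118
∂h/∂y = (12.9 − 13.5) / (150 − 0) = -0.004000
Flow direction (−∇h) has components (-0.004118 E, +0.004000 N).
Azimuth = atan2(E, N) = atan2(-0.004118, +0.004000) = 314.2° ≈ 314°.

314°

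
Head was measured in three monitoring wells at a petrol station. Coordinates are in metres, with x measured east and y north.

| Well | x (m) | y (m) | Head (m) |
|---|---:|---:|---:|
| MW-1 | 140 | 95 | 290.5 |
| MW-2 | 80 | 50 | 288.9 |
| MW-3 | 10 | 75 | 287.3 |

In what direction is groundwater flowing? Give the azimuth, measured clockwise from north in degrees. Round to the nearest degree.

Three-point gradient (reference MW-1): Δ to MW-2 = (-60, -45, -1.6), Δ to MW-3 = (-130, -20, -3.2).
∂h/∂x = +0.02409, ∂h/∂y = +0.003441 (det = -4650).
Flow direction (−∇h) has components (-0.02409 E, -0.003441 N).
Azimuth = atan2(E, N) = atan2(-0.02409, -0.003441) = 261.9° ≈ 262°.

262°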